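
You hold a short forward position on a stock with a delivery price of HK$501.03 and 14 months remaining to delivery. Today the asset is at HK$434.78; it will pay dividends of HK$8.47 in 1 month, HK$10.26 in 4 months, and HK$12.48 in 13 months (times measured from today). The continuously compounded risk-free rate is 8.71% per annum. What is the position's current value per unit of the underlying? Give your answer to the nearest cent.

PV(remaining dividends) I = 8.47·e^(−0.0871·1/12) + 10.26·e^(−0.0871·4/12) + 12.48·e^(−0.0871·13/12) = 29.7314
Current forward F = (S − I)·e^(rT) = (434.78 − 29.7314)·e^(0.0871·14/12) = 405.0486 × 1.106959 = 448.3722
Value (long) = (F − K)·e^(−rT) = (448.3722 − 501.03) × 0.903376 = -47.5698
Short position value = −(long value) = HK$47.57

HK$47.57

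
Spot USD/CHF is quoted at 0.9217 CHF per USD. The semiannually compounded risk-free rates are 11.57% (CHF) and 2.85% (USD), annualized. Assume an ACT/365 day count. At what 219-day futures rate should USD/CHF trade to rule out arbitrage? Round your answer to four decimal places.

0.9694

By covered interest parity, F = S · (1+r_CHF/2)^(2T) / (1+r_USD/2)^(2T)
= 0.9217 × 1.069816 / 1.017124 = 0.9217 × 1.051805
F = 0.9694 CHF per USD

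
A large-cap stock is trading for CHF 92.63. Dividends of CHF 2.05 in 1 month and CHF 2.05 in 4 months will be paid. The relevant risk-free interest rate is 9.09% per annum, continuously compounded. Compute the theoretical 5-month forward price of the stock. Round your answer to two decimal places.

PV(dividends) I = 2.05·e^(−0.0909·1/12) + 2.05·e^(−0.0909·4/12)
I = 2.0345 + 1.9888 = 4.0233
F = (S − I)·e^(rT) = (92.63 − 4.0233) · e^(0.0909·5/12)
= 88.6067 · e^0.037875 = 88.6067 × 1.038601 = CHF 92.03

CHF 92.03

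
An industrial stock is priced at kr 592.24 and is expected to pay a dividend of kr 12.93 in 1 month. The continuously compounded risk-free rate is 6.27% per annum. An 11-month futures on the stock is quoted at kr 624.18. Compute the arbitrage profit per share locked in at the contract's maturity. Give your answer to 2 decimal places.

PV(dividends) I = 12.93·e^(−0.0627·1/12) = 12.8626
Fair futures F* = (S − I)·e^(rT) = (592.24 − 12.8626)·e^0.057475 = 579.3774 × 1.059159 = 613.6528
Market kr 624.18 > fair 613.6528: forward overpriced → cash-and-carry (borrow at r, buy the stock and collect the dividends, short the forward).
Profit at T = |F_mkt − F*| = |624.18 − 613.6528| = kr 10.53 per share

kr 10.53 per share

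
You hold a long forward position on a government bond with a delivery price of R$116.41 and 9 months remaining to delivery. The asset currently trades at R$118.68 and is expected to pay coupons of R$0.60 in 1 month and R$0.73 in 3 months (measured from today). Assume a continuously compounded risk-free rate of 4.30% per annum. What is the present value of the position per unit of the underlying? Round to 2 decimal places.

PV(remaining coupons) I = 0.60·e^(−0.0430·1/12) + 0.73·e^(−0.0430·3/12) = 1.3200
Current forward F = (S − I)·e^(rT) = (118.68 − 1.3200)·e^(0.0430·9/12) = 117.3600 × 1.032776 = 121.2066
Value (long) = (F − K)·e^(−rT) = (121.2066 − 116.41) × 0.968264 = 4.6444
Value = R$4.64

R$4.64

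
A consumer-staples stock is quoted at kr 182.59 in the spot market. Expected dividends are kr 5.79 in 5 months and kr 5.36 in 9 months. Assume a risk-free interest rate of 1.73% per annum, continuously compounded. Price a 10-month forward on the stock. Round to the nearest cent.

PV(dividends) I = 5.79·e^(−0.0173·5/12) + 5.36·e^(−0.0173·9/12)
I = 5.7484 + 5.2909 = 11.0393
F = (S − I)·e^(rT) = (182.59 − 11.0393) · e^(0.0173·10/12)
= 171.5507 · e^0.014417 = 171.5507 × 1.014521 = kr 174.04

kr 174.04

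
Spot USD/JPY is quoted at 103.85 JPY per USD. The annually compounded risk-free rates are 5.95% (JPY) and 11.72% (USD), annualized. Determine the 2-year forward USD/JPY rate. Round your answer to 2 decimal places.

By covered interest parity, F = S · (1+r_JPY)^T / (1+r_USD)^T
= 103.85 × 1.122540 / 1.248136 = 103.85 × 0.899373
F = 93.40 JPY per USD

93.40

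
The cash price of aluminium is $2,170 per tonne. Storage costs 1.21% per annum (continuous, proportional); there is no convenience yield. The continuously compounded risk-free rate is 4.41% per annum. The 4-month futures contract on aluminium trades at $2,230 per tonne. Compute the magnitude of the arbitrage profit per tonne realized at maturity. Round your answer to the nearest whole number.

Fair futures: F* = S·e^(carry·T), with carry = (r + u) = 0.0441 + 0.0121 = 0.0562
F* = 2170 · e^(0.0562 × 4/12) = 2170 · e^0.018733 = 2170 × 1.018910 = $2211.0347
Market $2230 > fair $2211.0347: forward overpriced → cash-and-carry (buy spot, short the forward).
At maturity, profit = |F_mkt − F*| = |2230 − 2211.0347| = $19 per tonne

$19 per tonne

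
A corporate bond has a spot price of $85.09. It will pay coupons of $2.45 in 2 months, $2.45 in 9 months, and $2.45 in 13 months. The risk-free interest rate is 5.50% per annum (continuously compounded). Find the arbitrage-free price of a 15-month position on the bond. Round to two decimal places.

PV(coupons) I = 2.45·e^(−0.0550·2/12) + 2.45·e^(−0.0550·9/12) + 2.45·e^(−0.0550·13/12)
I = 2.4276 + 2.3510 + 2.3083 = 7.0869
F = (S − I)·e^(rT) = (85.09 − 7.0869) · e^(0.0550·15/12)
= 78.0031 · e^0.068750 = 78.0031 × 1.071168 = $83.55

$83.55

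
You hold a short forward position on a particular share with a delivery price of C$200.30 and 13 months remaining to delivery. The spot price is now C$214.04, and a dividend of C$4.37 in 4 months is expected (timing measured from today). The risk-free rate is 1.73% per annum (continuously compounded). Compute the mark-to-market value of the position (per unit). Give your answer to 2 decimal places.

-C$13.11

PV(remaining dividends) I = 4.37·e^(−0.0173·4/12) = 4.3449
Current forward F = (S − I)·e^(rT) = (214.04 − 4.3449)·e^(0.0173·13/12) = 209.6951 × 1.018918 = 213.6621
Value (long) = (F − K)·e^(−rT) = (213.6621 − 200.30) × 0.981433 = 13.1140
Short position value = −(long value) = -C$13.11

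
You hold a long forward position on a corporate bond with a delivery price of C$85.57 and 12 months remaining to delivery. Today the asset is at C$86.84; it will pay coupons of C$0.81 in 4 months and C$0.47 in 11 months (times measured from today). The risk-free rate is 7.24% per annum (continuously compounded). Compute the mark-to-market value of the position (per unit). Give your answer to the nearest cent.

C$6.02

PV(remaining coupons) I = 0.81·e^(−0.0724·4/12) + 0.47·e^(−0.0724·11/12) = 1.2305
Current forward F = (S − I)·e^(rT) = (86.84 − 1.2305)·e^(0.0724·12/12) = 85.6095 × 1.075085 = 92.0375
Value (long) = (F − K)·e^(−rT) = (92.0375 − 85.57) × 0.930159 = 6.0158
Value = C$6.02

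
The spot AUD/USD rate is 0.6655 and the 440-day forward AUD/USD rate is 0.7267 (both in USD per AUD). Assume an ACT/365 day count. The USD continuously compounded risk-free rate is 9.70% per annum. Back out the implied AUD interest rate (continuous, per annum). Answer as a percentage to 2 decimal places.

2.40%

F = S·e^((r_USD − r_AUD)T) ⇒ r_AUD = r_USD − ln(F/S)/T
ln(0.7267/0.6655) = 0.087975; /(440/365) = 0.072979
r_AUD = 0.0970 − 0.072979 = 0.024021
r_AUD = 2.40%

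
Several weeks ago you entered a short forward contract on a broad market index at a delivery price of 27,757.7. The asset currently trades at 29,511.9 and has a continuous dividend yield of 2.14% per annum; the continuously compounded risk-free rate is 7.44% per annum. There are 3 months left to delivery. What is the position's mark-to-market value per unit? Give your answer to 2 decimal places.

Current fair forward for the remaining 3 months: F = S·e^((r − q)·T), (r − q) = 0.0744 − 0.0214 = 0.0530
F = 29511.9 · e^(0.0530 × 3/12) = 29511.9 × 1.01333817 = 29905.5347
Value of long forward = (F − K)·e^(−rT) = (29905.5347 − 27757.7) · e^(−0.0744·3/12)
= 2147.8347 × 0.98157191 = 2108.25
Short position value = −(long value) = -2108.25

-2108.25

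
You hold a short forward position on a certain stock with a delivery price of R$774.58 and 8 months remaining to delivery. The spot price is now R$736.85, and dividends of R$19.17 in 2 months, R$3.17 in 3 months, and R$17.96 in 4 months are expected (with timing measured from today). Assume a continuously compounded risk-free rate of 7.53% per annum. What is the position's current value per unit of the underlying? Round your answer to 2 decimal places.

R$39.36

PV(remaining dividends) I = 19.17·e^(−0.0753·2/12) + 3.17·e^(−0.0753·3/12) + 17.96·e^(−0.0753·4/12) = 39.5566
Current forward F = (S − I)·e^(rT) = (736.85 − 39.5566)·e^(0.0753·8/12) = 697.2934 × 1.051481 = 733.1908
Value (long) = (F − K)·e^(−rT) = (733.1908 − 774.58) × 0.951039 = -39.3627
Short position value = −(long value) = R$39.36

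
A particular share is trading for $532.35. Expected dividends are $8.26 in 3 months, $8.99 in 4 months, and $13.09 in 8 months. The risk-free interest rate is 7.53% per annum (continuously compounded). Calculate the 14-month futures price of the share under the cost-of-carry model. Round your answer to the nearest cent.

$549.22

PV(dividends) I = 8.26·e^(−0.0753·3/12) + 8.99·e^(−0.0753·4/12) + 13.09·e^(−0.0753·8/12)
I = 8.1060 + 8.7672 + 12.4491 = 29.3223
F = (S − I)·e^(rT) = (532.35 − 29.3223) · e^(0.0753·14/12)
= 503.0277 · e^0.087850 = 503.0277 × 1.091824 = $549.22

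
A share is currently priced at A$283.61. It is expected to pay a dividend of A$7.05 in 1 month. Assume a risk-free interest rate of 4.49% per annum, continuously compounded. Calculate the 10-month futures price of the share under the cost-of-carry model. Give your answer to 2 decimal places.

PV(dividends) I = 7.05·e^(−0.0449·1/12)
I = 7.0237
F = (S − I)·e^(rT) = (283.61 − 7.0237) · e^(0.0449·10/12)
= 276.5863 · e^0.037417 = 276.5863 × 1.038126 = A$287.13

A$287.13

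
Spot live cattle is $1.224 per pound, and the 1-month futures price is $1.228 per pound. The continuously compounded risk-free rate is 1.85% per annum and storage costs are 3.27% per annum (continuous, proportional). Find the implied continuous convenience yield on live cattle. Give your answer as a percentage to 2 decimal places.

1.20%

F = S·e^((r+u−y)T) ⇒ (r+u−y) = ln(F/S)/T
ln(1.228/1.224) = 0.003263; /T ⇒ 0.039156
y = r + u − ln(F/S)/T = 0.0185 + 0.0327 − 0.039156 = 0.012044
y = 1.20%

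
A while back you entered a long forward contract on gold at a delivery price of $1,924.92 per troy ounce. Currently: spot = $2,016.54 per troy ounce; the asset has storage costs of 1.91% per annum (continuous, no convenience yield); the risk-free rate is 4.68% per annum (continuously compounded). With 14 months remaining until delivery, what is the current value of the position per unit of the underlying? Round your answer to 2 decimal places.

Current fair forward for the remaining 14 months: F = S·e^((r + u)·T), (r + u) = 0.0468 + 0.0191 = 0.0659
F = 2016.54 · e^(0.0659 × 14/12) = 2016.54 × 1.07991608 = 2177.6940
Value of long forward = (F − K)·e^(−rT) = (2177.6940 − 1924.92) · e^(−0.0468·14/12)
= 252.7740 × 0.94686382 = 239.34

$239.34 per troy ounce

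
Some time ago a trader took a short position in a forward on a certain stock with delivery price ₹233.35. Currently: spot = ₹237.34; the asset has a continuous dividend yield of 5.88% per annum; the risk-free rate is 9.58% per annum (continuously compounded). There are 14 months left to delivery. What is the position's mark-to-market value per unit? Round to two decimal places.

Current fair forward for the remaining 14 months: F = S·e^((r − q)·T), (r − q) = 0.0958 − 0.0588 = 0.0370
F = 237.34 · e^(0.0370 × 14/12) = 237.34 × 1.044112 = 247.8095
Value of long forward = (F − K)·e^(−rT) = (247.8095 − 233.35) · e^(−0.0958·14/12)
= 14.4595 × 0.894253 = 12.93
Short position value = −(long value) = -₹12.93

-₹12.93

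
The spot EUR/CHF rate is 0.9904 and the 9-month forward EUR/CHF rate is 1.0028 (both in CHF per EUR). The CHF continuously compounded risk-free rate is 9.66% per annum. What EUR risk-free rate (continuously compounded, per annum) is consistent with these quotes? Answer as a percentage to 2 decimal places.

8.00%

F = S·e^((r_CHF − r_EUR)T) ⇒ r_EUR = r_CHF − ln(F/S)/T
ln(1.0028/0.9904) = 0.012442; /(9/12) = 0.016589
r_EUR = 0.0966 − 0.016589 = 0.080011
r_EUR = 8.00%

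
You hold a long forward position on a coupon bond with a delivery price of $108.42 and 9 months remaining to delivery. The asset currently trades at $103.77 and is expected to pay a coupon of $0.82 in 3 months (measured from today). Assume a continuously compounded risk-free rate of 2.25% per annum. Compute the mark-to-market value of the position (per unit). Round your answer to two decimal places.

-$3.65

PV(remaining coupons) I = 0.82·e^(−0.0225·3/12) = 0.8154
Current forward F = (S − I)·e^(rT) = (103.77 − 0.8154)·e^(0.0225·9/12) = 102.9546 × 1.017018 = 104.7067
Value (long) = (F − K)·e^(−rT) = (104.7067 − 108.42) × 0.983267 = -3.6512
Value = -$3.65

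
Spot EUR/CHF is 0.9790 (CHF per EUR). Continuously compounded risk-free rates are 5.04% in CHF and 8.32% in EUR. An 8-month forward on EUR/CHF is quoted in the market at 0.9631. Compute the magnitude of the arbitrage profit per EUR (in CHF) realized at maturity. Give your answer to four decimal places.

0.0053 per EUR (in CHF)

Fair forward: F* = S·e^(carry·T), with carry = (r_CHF − r_EUR) = 0.0504 − 0.0832 = -0.0328
F* = 0.9790 · e^(-0.0328 × 8/12) = 0.9790 · e^-0.021867 = 0.9790 × 0.978370 = 0.9578
Market 0.9631 > fair 0.9578: forward overpriced → cash-and-carry (buy spot, short the forward).
At maturity, profit = |F_mkt − F*| = |0.9631 − 0.9578| = 0.0053 per EUR (in CHF)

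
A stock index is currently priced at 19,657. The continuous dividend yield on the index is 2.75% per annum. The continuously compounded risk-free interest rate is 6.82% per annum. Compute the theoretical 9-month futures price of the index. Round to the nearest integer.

20,266

F = S·e^((r − q)T) = 19657 · e^((0.0682 − 0.0275) × 9/12)
= 19657 · e^0.030525 = 19657 × 1.030996
F = 20,266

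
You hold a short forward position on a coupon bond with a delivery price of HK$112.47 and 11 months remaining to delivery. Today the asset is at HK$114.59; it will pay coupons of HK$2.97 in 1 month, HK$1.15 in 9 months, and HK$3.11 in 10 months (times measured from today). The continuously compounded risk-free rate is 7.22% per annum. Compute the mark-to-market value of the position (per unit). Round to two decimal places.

-HK$2.35

PV(remaining coupons) I = 2.97·e^(−0.0722·1/12) + 1.15·e^(−0.0722·9/12) + 3.11·e^(−0.0722·10/12) = 6.9700
Current forward F = (S − I)·e^(rT) = (114.59 − 6.9700)·e^(0.0722·11/12) = 107.6200 × 1.068423 = 114.9837
Value (long) = (F − K)·e^(−rT) = (114.9837 − 112.47) × 0.935959 = 2.3527
Short position value = −(long value) = -HK$2.35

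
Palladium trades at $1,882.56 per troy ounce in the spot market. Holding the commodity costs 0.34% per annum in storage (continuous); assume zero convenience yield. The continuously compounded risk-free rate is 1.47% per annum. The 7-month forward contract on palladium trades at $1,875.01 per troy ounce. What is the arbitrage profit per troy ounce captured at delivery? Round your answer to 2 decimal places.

Fair forward: F* = S·e^(carry·T), with carry = (r + u) = 0.0147 + 0.0034 = 0.0181
F* = 1882.56 · e^(0.0181 × 7/12) = 1882.56 · e^0.01055833 = 1882.56 × 1.01061427 = $1902.5420
Market $1875.01 < fair $1902.5420: forward underpriced → reverse cash-and-carry (short spot, go long the forward).
At maturity, profit = |F_mkt − F*| = |1875.01 − 1902.5420| = $27.53 per troy ounce

$27.53 per troy ounce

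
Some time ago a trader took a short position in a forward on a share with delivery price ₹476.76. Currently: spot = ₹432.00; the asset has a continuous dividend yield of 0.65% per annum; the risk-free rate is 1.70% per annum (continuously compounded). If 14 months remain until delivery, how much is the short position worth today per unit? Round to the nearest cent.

Current fair forward for the remaining 14 months: F = S·e^((r − q)·T), (r − q) = 0.0170 − 0.0065 = 0.0105
F = 432.00 · e^(0.0105 × 14/12) = 432.00 × 1.012325 = 437.3244
Value of long forward = (F − K)·e^(−rT) = (437.3244 − 476.76) · e^(−0.0170·14/12)
= -39.4356 × 0.980362 = -38.66
Short position value = −(long value) = ₹38.66

₹38.66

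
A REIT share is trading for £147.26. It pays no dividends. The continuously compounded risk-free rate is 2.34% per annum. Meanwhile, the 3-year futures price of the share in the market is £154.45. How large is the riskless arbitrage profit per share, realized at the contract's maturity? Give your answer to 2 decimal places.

Fair futures: F* = S·e^(carry·T), with carry = r = 0.0234
F* = 147.26 · e^(0.0234 × 3) = 147.26 · e^0.070200 = 147.26 × 1.072723 = £157.9692
Market £154.45 < fair £157.9692: forward underpriced → reverse cash-and-carry (short spot, go long the forward).
At maturity, profit = |F_mkt − F*| = |154.45 − 157.9692| = £3.52 per share

£3.52 per share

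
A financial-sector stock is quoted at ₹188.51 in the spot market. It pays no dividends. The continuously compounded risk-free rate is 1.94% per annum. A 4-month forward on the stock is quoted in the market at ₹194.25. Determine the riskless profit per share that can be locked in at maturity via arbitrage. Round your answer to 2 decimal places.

₹4.52 per share

Fair forward: F* = S·e^(carry·T), with carry = r = 0.0194
F* = 188.51 · e^(0.0194 × 4/12) = 188.51 · e^0.006467 = 188.51 × 1.006488 = ₹189.7331
Market ₹194.25 > fair ₹189.7331: forward overpriced → cash-and-carry (buy spot, short the forward).
At maturity, profit = |F_mkt − F*| = |194.25 − 189.7331| = ₹4.52 per share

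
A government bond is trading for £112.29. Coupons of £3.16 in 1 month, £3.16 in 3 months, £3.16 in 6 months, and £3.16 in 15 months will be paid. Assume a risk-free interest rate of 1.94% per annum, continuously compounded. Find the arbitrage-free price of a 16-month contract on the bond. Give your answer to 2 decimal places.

PV(coupons) I = 3.16·e^(−0.0194·1/12) + 3.16·e^(−0.0194·3/12) + 3.16·e^(−0.0194·6/12) + 3.16·e^(−0.0194·15/12)
I = 3.1549 + 3.1447 + 3.1295 + 3.0843 = 12.5134
F = (S − I)·e^(rT) = (112.29 − 12.5134) · e^(0.0194·16/12)
= 99.7766 · e^0.025867 = 99.7766 × 1.026204 = £102.39

£102.39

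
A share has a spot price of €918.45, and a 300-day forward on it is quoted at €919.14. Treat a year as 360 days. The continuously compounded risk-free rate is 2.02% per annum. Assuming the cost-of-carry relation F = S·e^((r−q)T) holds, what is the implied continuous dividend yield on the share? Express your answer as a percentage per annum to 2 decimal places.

From F = S·e^((r−q)T): (r − q) = ln(F/S)/T
ln(919.14/918.45) = ln(1.000751) = 0.000751
(r − q) = 0.000751 / (300/360) = 0.000901
q = r − ln(F/S)/T = 0.0202 − 0.000901 = 0.019299
q = 1.93%

1.93%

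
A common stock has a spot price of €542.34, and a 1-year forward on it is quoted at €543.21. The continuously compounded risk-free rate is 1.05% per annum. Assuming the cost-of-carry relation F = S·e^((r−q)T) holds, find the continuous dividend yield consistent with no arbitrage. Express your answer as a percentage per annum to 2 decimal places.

0.89%

From F = S·e^((r−q)T): (r − q) = ln(F/S)/T
ln(543.21/542.34) = ln(1.001604) = 0.001603
(r − q) = 0.001603 / (1) = 0.001603
q = r − ln(F/S)/T = 0.0105 − 0.001603 = 0.008897
q = 0.89%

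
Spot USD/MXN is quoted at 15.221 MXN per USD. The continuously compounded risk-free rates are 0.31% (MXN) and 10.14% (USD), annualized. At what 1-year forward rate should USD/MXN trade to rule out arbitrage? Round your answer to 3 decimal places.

F = S·e^((r_MXN − r_USD)T) = 15.221 · e^((0.0031 − 0.1014) × 1)
= 15.221 · e^-0.098300 = 15.221 × 0.906377
F = 13.796 MXN per USD

13.796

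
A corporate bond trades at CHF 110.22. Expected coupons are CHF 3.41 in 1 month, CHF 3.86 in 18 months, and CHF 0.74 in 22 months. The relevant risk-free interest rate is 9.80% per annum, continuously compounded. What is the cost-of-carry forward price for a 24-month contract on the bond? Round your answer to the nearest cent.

PV(coupons) I = 3.41·e^(−0.0980·1/12) + 3.86·e^(−0.0980·18/12) + 0.74·e^(−0.0980·22/12)
I = 3.3823 + 3.3323 + 0.6183 = 7.3329
F = (S − I)·e^(rT) = (110.22 − 7.3329) · e^(0.0980·24/12)
= 102.8871 · e^0.196000 = 102.8871 × 1.216527 = CHF 125.16

CHF 125.16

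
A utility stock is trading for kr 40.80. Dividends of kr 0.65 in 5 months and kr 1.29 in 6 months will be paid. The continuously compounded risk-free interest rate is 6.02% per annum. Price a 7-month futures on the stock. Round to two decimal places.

kr 40.31

PV(dividends) I = 0.65·e^(−0.0602·5/12) + 1.29·e^(−0.0602·6/12)
I = 0.6339 + 1.2517 = 1.8856
F = (S − I)·e^(rT) = (40.80 − 1.8856) · e^(0.0602·7/12)
= 38.9144 · e^0.035117 = 38.9144 × 1.035741 = kr 40.31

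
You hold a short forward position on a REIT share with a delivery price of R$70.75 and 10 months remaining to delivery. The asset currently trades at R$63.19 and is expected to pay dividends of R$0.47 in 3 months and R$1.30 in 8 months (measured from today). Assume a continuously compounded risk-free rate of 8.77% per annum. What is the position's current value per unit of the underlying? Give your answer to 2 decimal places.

PV(remaining dividends) I = 0.47·e^(−0.0877·3/12) + 1.30·e^(−0.0877·8/12) = 1.6860
Current forward F = (S − I)·e^(rT) = (63.19 − 1.6860)·e^(0.0877·10/12) = 61.5040 × 1.075820 = 66.1672
Value (long) = (F − K)·e^(−rT) = (66.1672 − 70.75) × 0.929523 = -4.2598
Short position value = −(long value) = R$4.26

R$4.26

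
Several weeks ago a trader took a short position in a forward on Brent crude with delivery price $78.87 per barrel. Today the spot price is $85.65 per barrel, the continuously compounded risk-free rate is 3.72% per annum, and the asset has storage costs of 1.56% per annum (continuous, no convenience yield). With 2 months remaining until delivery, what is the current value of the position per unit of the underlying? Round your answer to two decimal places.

-$7.49 per barrel

Current fair forward for the remaining 2 months: F = S·e^((r + u)·T), (r + u) = 0.0372 + 0.0156 = 0.0528
F = 85.65 · e^(0.0528 × 2/12) = 85.65 × 1.008839 = 86.4071
Value of long forward = (F − K)·e^(−rT) = (86.4071 − 78.87) · e^(−0.0372·2/12)
= 7.5371 × 0.993819 = 7.49
Short position value = −(long value) = -$7.49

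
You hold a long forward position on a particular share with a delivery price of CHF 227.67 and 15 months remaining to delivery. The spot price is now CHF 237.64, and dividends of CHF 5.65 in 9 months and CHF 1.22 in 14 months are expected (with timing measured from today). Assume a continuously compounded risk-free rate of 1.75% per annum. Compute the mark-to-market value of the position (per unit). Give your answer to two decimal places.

PV(remaining dividends) I = 5.65·e^(−0.0175·9/12) + 1.22·e^(−0.0175·14/12) = 6.7717
Current forward F = (S − I)·e^(rT) = (237.64 − 6.7717)·e^(0.0175·15/12) = 230.8683 × 1.022116 = 235.9742
Value (long) = (F − K)·e^(−rT) = (235.9742 − 227.67) × 0.978363 = 8.1245
Value = CHF 8.12

CHF 8.12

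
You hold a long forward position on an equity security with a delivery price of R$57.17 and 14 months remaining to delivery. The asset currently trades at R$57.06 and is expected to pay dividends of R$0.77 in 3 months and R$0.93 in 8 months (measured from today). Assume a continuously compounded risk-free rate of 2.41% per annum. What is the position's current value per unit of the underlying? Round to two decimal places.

-R$0.21

PV(remaining dividends) I = 0.77·e^(−0.0241·3/12) + 0.93·e^(−0.0241·8/12) = 1.6806
Current forward F = (S − I)·e^(rT) = (57.06 − 1.6806)·e^(0.0241·14/12) = 55.3794 × 1.028516 = 56.9586
Value (long) = (F − K)·e^(−rT) = (56.9586 − 57.17) × 0.972275 = -0.2055
Value = -R$0.21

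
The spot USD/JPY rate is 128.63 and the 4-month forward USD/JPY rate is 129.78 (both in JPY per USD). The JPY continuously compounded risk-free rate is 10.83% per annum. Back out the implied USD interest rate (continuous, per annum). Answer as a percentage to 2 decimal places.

F = S·e^((r_JPY − r_USD)T) ⇒ r_USD = r_JPY − ln(F/S)/T
ln(129.78/128.63) = 0.008901; /(4/12) = 0.026703
r_USD = 0.1083 − 0.026703 = 0.081597
r_USD = 8.16%

8.16%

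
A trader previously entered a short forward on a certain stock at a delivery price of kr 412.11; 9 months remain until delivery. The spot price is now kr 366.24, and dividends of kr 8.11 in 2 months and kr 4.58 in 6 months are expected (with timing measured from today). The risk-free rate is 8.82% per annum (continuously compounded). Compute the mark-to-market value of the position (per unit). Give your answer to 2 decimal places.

PV(remaining dividends) I = 8.11·e^(−0.0882·2/12) + 4.58·e^(−0.0882·6/12) = 12.3741
Current forward F = (S − I)·e^(rT) = (366.24 − 12.3741)·e^(0.0882·9/12) = 353.8659 × 1.068387 = 378.0657
Value (long) = (F − K)·e^(−rT) = (378.0657 − 412.11) × 0.935990 = -31.8651
Short position value = −(long value) = kr 31.87

kr 31.87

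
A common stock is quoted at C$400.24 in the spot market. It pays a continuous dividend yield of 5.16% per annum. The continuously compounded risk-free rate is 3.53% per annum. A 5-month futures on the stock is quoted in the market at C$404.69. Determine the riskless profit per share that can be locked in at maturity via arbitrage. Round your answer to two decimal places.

Fair futures: F* = S·e^(carry·T), with carry = (r − q) = 0.0353 − 0.0516 = -0.0163
F* = 400.24 · e^(-0.0163 × 5/12) = 400.24 · e^-0.006792 = 400.24 × 0.993231 = C$397.5308
Market C$404.69 > fair C$397.5308: forward overpriced → cash-and-carry (buy spot, short the forward).
At maturity, profit = |F_mkt − F*| = |404.69 − 397.5308| = C$7.16 per share

C$7.16 per share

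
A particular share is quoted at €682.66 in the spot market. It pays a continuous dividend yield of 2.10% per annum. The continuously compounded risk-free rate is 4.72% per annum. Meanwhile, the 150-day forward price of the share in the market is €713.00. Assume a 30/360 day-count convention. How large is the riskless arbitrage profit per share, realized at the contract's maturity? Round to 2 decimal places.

Fair forward: F* = S·e^(carry·T), with carry = (r − q) = 0.0472 − 0.0210 = 0.0262
F* = 682.66 · e^(0.0262 × 150/360) = 682.66 · e^0.010917 = 682.66 × 1.010977 = €690.1536
Market €713.00 > fair €690.1536: forward overpriced → cash-and-carry (buy spot, short the forward).
At maturity, profit = |F_mkt − F*| = |713.00 − 690.1536| = €22.85 per share

€22.85 per share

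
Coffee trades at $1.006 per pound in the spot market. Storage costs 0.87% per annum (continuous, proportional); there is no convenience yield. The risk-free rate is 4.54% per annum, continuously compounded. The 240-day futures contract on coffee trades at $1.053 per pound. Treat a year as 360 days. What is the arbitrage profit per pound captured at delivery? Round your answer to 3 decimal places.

Fair futures: F* = S·e^(carry·T), with carry = (r + u) = 0.0454 + 0.0087 = 0.0541
F* = 1.006 · e^(0.0541 × 240/360) = 1.006 · e^0.036067 = 1.006 × 1.036725 = $1.0429
Market $1.053 > fair $1.0429: forward overpriced → cash-and-carry (buy spot, short the forward).
At maturity, profit = |F_mkt − F*| = |1.053 − 1.0429| = $0.010 per pound

$0.010 per pound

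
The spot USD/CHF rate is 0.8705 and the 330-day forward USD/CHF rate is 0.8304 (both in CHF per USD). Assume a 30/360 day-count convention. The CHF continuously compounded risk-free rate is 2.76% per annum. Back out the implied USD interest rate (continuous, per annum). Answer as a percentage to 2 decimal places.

7.90%

F = S·e^((r_CHF − r_USD)T) ⇒ r_USD = r_CHF − ln(F/S)/T
ln(0.8304/0.8705) = -0.047160; /(330/360) = -0.051447
r_USD = 0.0276 + 0.051447 = 0.079047
r_USD = 7.90%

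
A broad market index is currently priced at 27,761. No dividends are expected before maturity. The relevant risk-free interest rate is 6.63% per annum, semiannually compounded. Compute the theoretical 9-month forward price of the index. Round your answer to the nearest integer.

F = S · (1+r/2)^(2T)
= 27761 × 1.050135
F = 29,153

29,153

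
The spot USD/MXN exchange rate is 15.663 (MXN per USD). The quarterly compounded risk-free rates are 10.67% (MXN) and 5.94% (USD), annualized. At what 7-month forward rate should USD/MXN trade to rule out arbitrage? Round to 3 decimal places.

16.092

By covered interest parity, F = S · (1+r_MXN/4)^(4T) / (1+r_USD/4)^(4T)
= 15.663 × 1.063352 / 1.034994 = 15.663 × 1.027399
F = 16.092 MXN per USD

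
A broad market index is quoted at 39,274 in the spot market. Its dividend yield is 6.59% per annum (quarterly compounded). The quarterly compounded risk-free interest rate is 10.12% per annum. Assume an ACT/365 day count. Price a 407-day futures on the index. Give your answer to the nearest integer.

F = S · (1+r/4)^(4T) / (1+q/4)^(4T)
= 39274 × 1.117888 / 1.075606 = 39274 × 1.039310
F = 40,818

40,818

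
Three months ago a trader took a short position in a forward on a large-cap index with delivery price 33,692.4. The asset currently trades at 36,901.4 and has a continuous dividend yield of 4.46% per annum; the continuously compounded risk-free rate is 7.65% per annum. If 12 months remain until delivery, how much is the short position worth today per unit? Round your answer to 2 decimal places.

Current fair forward for the remaining 12 months: F = S·e^((r − q)·T), (r − q) = 0.0765 − 0.0446 = 0.0319
F = 36901.4 · e^(0.0319 × 12/12) = 36901.4 × 1.03241426 = 38097.5316
Value of long forward = (F − K)·e^(−rT) = (38097.5316 − 33692.4) · e^(−0.0765·12/12)
= 4405.1316 × 0.92635291 = 4080.71
Short position value = −(long value) = -4080.71

-4080.71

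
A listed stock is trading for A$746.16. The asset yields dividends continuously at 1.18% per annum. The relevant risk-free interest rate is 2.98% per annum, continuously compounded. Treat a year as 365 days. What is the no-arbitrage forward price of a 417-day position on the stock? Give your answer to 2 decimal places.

A$761.66

F = S·e^((r − q)T) = 746.16 · e^((0.0298 − 0.0118) × 417/365)
= 746.16 · e^0.020564 = 746.16 × 1.020777
F = A$761.66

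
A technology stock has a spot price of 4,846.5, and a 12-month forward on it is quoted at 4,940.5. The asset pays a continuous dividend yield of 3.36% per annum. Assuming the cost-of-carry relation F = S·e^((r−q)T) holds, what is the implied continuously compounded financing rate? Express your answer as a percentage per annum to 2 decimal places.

5.28%

From F = S·e^((r−q)T): (r − q) = ln(F/S)/T
ln(4940.5/4846.5) = ln(1.019395) = 0.019209
(r − q) = 0.019209 / (12/12) = 0.019209
r = ln(F/S)/T + q = 0.019209 + 0.0336 = 0.052809
r = 5.28%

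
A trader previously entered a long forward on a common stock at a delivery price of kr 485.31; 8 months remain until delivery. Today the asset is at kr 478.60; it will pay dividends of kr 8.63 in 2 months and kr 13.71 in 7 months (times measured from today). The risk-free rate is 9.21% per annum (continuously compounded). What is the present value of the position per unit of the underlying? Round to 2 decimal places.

kr 0.70

PV(remaining dividends) I = 8.63·e^(−0.0921·2/12) + 13.71·e^(−0.0921·7/12) = 21.4914
Current forward F = (S − I)·e^(rT) = (478.60 − 21.4914)·e^(0.0921·8/12) = 457.1086 × 1.063324 = 486.0545
Value (long) = (F − K)·e^(−rT) = (486.0545 − 485.31) × 0.940447 = 0.7002
Value = kr 0.70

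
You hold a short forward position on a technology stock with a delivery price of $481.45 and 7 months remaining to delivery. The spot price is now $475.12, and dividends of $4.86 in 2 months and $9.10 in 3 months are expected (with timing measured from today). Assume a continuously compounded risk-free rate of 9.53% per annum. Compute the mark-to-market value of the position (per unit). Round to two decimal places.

PV(remaining dividends) I = 4.86·e^(−0.0953·2/12) + 9.10·e^(−0.0953·3/12) = 13.6692
Current forward F = (S − I)·e^(rT) = (475.12 − 13.6692)·e^(0.0953·7/12) = 461.4508 × 1.057166 = 487.8301
Value (long) = (F − K)·e^(−rT) = (487.8301 − 481.45) × 0.945925 = 6.0351
Short position value = −(long value) = -$6.04

-$6.04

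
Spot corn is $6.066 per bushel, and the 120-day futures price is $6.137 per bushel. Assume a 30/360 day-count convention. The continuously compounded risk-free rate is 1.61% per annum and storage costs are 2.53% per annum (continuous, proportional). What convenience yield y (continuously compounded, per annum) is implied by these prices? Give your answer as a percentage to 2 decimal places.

F = S·e^((r+u−y)T) ⇒ (r+u−y) = ln(F/S)/T
ln(6.137/6.066) = 0.011637; /T ⇒ 0.034911
y = r + u − ln(F/S)/T = 0.0161 + 0.0253 − 0.034911 = 0.006489
y = 0.65%

0.65%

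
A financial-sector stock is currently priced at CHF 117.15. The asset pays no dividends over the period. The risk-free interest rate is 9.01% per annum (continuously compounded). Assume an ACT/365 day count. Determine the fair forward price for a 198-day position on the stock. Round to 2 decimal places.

CHF 123.02

F = S·e^(rT) = 117.15 · e^(0.0901 × 198/365)
= 117.15 · e^0.048876 = 117.15 × 1.050090
F = CHF 123.02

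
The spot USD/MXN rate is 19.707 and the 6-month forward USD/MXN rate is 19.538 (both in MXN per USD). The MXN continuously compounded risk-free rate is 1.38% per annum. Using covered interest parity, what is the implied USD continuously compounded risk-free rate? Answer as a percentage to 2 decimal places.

3.10%

F = S·e^((r_MXN − r_USD)T) ⇒ r_USD = r_MXN − ln(F/S)/T
ln(19.538/19.707) = -0.008613; /(6/12) = -0.017226
r_USD = 0.0138 + 0.017226 = 0.031026
r_USD = 3.10%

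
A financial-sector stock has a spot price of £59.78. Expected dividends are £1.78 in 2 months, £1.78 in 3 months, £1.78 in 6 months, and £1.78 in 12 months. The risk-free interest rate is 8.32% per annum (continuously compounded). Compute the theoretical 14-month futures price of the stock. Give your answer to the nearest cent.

PV(dividends) I = 1.78·e^(−0.0832·2/12) + 1.78·e^(−0.0832·3/12) + 1.78·e^(−0.0832·6/12) + 1.78·e^(−0.0832·12/12)
I = 1.7555 + 1.7434 + 1.7075 + 1.6379 = 6.8443
F = (S − I)·e^(rT) = (59.78 − 6.8443) · e^(0.0832·14/12)
= 52.9357 · e^0.097067 = 52.9357 × 1.101934 = £58.33

£58.33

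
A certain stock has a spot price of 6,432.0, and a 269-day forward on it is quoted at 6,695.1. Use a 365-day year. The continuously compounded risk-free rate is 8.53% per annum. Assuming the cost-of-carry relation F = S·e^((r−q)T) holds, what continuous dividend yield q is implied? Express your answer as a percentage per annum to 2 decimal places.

From F = S·e^((r−q)T): (r − q) = ln(F/S)/T
ln(6695.1/6432.0) = ln(1.040905) = 0.040091
(r − q) = 0.040091 / (269/365) = 0.054399
q = r − ln(F/S)/T = 0.0853 − 0.054399 = 0.030901
q = 3.09%

3.09%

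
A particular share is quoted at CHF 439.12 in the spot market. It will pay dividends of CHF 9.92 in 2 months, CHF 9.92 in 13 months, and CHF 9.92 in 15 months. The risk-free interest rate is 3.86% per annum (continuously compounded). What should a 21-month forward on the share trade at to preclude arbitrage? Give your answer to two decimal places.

CHF 438.97

PV(dividends) I = 9.92·e^(−0.0386·2/12) + 9.92·e^(−0.0386·13/12) + 9.92·e^(−0.0386·15/12)
I = 9.8564 + 9.5137 + 9.4527 = 28.8228
F = (S − I)·e^(rT) = (439.12 − 28.8228) · e^(0.0386·21/12)
= 410.2972 · e^0.067550 = 410.2972 × 1.069884 = CHF 438.97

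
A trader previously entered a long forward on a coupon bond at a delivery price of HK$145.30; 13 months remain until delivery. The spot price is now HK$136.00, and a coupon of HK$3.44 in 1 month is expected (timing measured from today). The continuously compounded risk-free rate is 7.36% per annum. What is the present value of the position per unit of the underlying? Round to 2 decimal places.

-HK$1.58

PV(remaining coupons) I = 3.44·e^(−0.0736·1/12) = 3.4190
Current forward F = (S − I)·e^(rT) = (136.00 − 3.4190)·e^(0.0736·13/12) = 132.5810 × 1.082998 = 143.5850
Value (long) = (F − K)·e^(−rT) = (143.5850 − 145.30) × 0.923363 = -1.5836
Value = -HK$1.58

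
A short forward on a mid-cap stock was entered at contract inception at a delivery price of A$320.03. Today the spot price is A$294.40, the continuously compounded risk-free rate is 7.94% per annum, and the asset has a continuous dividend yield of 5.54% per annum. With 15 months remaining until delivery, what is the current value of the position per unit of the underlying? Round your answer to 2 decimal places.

A$15.09

Current fair forward for the remaining 15 months: F = S·e^((r − q)·T), (r − q) = 0.0794 − 0.0554 = 0.0240
F = 294.40 · e^(0.0240 × 15/12) = 294.40 × 1.030455 = 303.3660
Value of long forward = (F − K)·e^(−rT) = (303.3660 − 320.03) · e^(−0.0794·15/12)
= -16.6640 × 0.905516 = -15.09
Short position value = −(long value) = A$15.09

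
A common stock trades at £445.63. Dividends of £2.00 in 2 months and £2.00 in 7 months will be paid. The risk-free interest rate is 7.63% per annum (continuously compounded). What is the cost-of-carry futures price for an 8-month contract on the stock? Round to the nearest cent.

PV(dividends) I = 2.00·e^(−0.0763·2/12) + 2.00·e^(−0.0763·7/12)
I = 1.9747 + 1.9129 = 3.8876
F = (S − I)·e^(rT) = (445.63 − 3.8876) · e^(0.0763·8/12)
= 441.7424 · e^0.050867 = 441.7424 × 1.052183 = £464.79

£464.79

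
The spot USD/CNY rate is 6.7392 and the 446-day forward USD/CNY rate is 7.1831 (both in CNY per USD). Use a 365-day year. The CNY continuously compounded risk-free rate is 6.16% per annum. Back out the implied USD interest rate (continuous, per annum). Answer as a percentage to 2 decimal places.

0.94%

F = S·e^((r_CNY − r_USD)T) ⇒ r_USD = r_CNY − ln(F/S)/T
ln(7.1831/6.7392) = 0.063790; /(446/365) = 0.052205
r_USD = 0.0616 − 0.052205 = 0.009395
r_USD = 0.94%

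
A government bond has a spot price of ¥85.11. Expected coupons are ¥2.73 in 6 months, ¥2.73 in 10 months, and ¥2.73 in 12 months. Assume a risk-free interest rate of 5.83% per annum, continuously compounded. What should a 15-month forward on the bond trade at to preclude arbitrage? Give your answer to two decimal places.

PV(coupons) I = 2.73·e^(−0.0583·6/12) + 2.73·e^(−0.0583·10/12) + 2.73·e^(−0.0583·12/12)
I = 2.6516 + 2.6005 + 2.5754 = 7.8275
F = (S − I)·e^(rT) = (85.11 − 7.8275) · e^(0.0583·15/12)
= 77.2825 · e^0.072875 = 77.2825 × 1.075596 = ¥83.12

¥83.12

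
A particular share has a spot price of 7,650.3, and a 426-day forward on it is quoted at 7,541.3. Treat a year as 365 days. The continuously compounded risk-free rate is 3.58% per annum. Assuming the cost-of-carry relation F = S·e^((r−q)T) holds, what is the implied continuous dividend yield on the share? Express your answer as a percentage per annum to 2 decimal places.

4.81%

From F = S·e^((r−q)T): (r − q) = ln(F/S)/T
ln(7541.3/7650.3) = ln(0.985752) = -0.014350
(r − q) = -0.014350 / (426/365) = -0.012295
q = r − ln(F/S)/T = 0.0358 + 0.012295 = 0.048095
q = 4.81%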